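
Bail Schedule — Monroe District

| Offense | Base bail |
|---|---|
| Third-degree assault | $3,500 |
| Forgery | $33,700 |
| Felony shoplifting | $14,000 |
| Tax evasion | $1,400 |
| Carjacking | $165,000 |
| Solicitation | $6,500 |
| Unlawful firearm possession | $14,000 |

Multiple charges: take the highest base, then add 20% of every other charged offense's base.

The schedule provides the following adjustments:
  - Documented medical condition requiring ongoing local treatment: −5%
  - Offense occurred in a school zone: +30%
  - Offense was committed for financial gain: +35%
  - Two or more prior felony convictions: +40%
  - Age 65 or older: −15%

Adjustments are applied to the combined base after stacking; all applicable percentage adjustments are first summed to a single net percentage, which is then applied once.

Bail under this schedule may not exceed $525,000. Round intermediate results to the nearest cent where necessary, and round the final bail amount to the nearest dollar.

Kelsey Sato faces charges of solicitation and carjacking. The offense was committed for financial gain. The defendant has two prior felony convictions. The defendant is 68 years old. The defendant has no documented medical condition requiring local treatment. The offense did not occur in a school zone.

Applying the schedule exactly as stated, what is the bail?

Base amounts from the schedule: solicitation $6,500; carjacking $165,000.
Stacking rule: highest base plus 20% of each additional charge. Highest is carjacking at $165,000. Additional: $6,500 × 20% = $1,300. Combined base = $165,000 + $1,300 = $166,300.
Net percentage adjustment: +35% +40% −15% = +60%. $166,300 × 1.6 = $266,080.
$266,080 is within the $525,000 maximum.

$266,080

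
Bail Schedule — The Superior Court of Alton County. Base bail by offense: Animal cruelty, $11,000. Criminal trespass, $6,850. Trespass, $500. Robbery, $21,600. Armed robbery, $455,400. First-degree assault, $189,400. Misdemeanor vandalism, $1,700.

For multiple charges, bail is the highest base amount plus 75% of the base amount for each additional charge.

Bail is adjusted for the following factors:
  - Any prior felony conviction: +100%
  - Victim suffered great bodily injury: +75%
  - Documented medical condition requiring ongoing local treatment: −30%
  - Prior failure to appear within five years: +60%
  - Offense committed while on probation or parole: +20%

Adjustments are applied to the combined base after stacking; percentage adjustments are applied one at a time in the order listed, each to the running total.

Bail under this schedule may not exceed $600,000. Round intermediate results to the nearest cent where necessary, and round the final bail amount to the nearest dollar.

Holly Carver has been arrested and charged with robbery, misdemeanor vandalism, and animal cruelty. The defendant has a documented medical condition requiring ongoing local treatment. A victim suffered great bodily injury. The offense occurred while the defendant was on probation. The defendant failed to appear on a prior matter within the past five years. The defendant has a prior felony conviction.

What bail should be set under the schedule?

$146,412

Base amounts from the schedule: robbery $21,600; misdemeanor vandalism $1,700; animal cruelty $11,000.
Stacking rule: highest base plus 75% of each additional charge. Highest is robbery at $21,600. Additional: $1,700 × 75% = $1,275; $11,000 × 75% = $8,250. Combined base = $21,600 + $9,525 = $31,125.
Any prior felony conviction (+100%): $31,125 × 2 = $62,250.
Victim suffered great bodily injury (+75%): $62,250 × 1.75 = $108,937.50.
Documented medical condition requiring ongoing local treatment (−30%): $108,937.50 × 0.7 = $76,256.25.
Prior failure to appear within five years (+60%): $76,256.25 × 1.6 = $122,010.
Offense committed while on probation or parole (+20%): $122,010 × 1.2 = $146,412.
$146,412 is within the $600,000 maximum.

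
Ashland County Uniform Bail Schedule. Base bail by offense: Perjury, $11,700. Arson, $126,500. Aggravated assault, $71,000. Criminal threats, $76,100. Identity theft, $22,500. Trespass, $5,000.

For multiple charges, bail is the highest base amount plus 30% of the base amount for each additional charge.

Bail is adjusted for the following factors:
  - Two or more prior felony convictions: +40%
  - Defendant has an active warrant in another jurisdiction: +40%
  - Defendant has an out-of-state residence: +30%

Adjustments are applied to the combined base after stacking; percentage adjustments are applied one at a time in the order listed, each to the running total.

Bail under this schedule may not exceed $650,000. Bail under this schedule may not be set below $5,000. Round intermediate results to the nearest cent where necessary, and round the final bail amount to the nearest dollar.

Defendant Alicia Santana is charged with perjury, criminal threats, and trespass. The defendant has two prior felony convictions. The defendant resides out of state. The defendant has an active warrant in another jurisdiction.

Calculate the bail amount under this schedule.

Base amounts from the schedule: perjury $11,700; criminal threats $76,100; trespass $5,000.
Stacking rule: highest base plus 30% of each additional charge. Highest is criminal threats at $76,100. Additional: $11,700 × 30% = $3,510; $5,000 × 30% = $1,500. Combined base = $76,100 + $5,010 = $81,110.
Two or more prior felony convictions (+40%): $81,110 × 1.4 = $113,554.
Defendant has an active warrant in another jurisdiction (+40%): $113,554 × 1.4 = $158,975.60.
Defendant has an out-of-state residence (+30%): $158,975.60 × 1.3 = $206,668.28.
$206,668.28 is within the $650,000 maximum.
$206,668.28 is at or above the $5,000 minimum.
Rounded to the nearest dollar: $206,668.

$206,668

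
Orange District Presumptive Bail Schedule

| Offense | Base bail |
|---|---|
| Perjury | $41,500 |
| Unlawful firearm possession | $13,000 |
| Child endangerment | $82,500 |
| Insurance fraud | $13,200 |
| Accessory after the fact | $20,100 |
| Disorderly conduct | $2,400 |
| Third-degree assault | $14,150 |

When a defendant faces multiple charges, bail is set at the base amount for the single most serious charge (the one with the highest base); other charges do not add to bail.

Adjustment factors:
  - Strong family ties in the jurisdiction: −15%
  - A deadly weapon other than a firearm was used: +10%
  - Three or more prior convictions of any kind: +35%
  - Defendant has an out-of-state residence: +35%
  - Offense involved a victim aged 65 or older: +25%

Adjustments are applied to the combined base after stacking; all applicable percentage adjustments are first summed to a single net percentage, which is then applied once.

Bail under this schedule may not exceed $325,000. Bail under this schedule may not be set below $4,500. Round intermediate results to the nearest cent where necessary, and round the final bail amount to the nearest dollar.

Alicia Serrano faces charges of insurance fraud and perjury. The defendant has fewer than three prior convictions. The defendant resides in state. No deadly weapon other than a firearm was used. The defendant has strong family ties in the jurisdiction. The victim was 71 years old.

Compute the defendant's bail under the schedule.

$45,650

Base amounts from the schedule: insurance fraud $13,200; perjury $41,500.
Stacking rule: use the highest base only. Highest is perjury at $41,500. Combined base = $41,500.
Net percentage adjustment: −15% +25% = +10%. $41,500 × 1.1 = $45,650.
$45,650 is within the $325,000 maximum.
$45,650 is at or above the $4,500 minimum.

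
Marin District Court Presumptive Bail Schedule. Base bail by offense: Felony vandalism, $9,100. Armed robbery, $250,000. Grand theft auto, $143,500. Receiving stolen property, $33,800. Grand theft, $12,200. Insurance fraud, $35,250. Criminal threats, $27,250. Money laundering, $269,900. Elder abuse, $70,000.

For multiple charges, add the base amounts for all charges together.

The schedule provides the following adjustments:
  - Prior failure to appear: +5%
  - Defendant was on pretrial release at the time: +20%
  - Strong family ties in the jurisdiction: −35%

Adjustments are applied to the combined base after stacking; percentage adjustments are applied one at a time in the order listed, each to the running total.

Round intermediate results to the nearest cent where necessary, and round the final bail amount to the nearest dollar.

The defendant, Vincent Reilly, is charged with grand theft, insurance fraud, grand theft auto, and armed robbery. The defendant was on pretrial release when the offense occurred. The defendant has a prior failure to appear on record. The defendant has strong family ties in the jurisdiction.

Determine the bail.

$361,138

Base amounts from the schedule: grand theft $12,200; insurance fraud $35,250; grand theft auto $143,500; armed robbery $250,000.
Stacking rule: sum of all bases. $12,200 + $35,250 + $143,500 + $250,000 = $440,950.
Prior failure to appear (+5%): $440,950 × 1.05 = $462,997.50.
Defendant was on pretrial release at the time (+20%): $462,997.50 × 1.2 = $555,597.
Strong family ties in the jurisdiction (−35%): $555,597 × 0.65 = $361,138.05.
Rounded to the nearest dollar: $361,138.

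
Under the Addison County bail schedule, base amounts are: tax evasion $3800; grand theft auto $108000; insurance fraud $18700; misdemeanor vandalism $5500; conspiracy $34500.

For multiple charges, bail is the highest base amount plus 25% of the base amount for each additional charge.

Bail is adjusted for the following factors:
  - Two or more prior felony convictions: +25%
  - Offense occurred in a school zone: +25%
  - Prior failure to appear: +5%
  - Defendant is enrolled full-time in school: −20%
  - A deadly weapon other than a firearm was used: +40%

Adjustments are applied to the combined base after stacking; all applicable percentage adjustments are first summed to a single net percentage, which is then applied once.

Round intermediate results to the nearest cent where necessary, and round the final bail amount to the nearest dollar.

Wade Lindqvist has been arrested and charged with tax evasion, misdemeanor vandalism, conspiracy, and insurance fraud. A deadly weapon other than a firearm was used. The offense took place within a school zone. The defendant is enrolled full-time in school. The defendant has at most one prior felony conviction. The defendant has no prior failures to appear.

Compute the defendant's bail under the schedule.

$60175

Base amounts from the schedule: tax evasion $3800; misdemeanor vandalism $5500; conspiracy $34500; insurance fraud $18700.
Stacking rule: highest base plus 25% of each additional charge. Highest is conspiracy at $34500. Additional: $3800 × 25% = $950; $5500 × 25% = $1375; $18700 × 25% = $4675. Combined base = $34500 + $7000 = $41500.
Net percentage adjustment: +25% −20% +40% = +45%. $41500 × 1.45 = $60175.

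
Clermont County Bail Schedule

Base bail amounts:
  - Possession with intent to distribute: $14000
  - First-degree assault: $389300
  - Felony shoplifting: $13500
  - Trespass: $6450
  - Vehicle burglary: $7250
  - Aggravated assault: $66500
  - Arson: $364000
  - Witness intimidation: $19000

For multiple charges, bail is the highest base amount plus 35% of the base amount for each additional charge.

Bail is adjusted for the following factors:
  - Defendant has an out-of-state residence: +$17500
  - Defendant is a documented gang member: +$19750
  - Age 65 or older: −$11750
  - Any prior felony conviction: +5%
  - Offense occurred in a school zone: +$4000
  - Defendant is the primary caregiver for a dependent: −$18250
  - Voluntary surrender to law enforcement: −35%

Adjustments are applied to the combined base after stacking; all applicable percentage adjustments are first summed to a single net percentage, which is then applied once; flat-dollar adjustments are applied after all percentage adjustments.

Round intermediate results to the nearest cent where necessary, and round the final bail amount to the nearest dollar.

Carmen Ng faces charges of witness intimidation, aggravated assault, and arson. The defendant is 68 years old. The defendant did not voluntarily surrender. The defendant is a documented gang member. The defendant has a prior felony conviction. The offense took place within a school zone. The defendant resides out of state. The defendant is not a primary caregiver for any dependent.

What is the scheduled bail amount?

Base amounts from the schedule: witness intimidation $19000; aggravated assault $66500; arson $364000.
Stacking rule: highest base plus 35% of each additional charge. Highest is arson at $364000. Additional: $19000 × 35% = $6650; $66500 × 35% = $23275. Combined base = $364000 + $29925 = $393925.
Any prior felony conviction (+5%): $393925 × 1.05 = $413621.25.
Defendant has an out-of-state residence (+$17500 flat): $413621.25 + $17500 = $431121.25.
Defendant is a documented gang member (+$19750 flat): $431121.25 + $19750 = $450871.25.
Age 65 or older (−$11750 flat): $450871.25 − $11750 = $439121.25.
Offense occurred in a school zone (+$4000 flat): $439121.25 + $4000 = $443121.25.
Rounded to the nearest dollar: $443121.

$443121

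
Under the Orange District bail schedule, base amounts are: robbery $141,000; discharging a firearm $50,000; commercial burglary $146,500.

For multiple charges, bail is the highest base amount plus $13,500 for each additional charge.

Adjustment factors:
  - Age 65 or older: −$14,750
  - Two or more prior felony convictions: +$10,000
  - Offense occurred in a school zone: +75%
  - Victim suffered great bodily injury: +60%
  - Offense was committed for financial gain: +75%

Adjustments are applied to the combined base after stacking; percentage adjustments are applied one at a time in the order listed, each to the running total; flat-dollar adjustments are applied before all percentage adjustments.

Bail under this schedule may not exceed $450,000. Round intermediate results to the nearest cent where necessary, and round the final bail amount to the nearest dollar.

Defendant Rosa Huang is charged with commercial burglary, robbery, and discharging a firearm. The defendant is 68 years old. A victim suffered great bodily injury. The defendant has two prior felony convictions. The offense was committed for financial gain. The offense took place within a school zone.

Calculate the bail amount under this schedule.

$450,000

Base amounts from the schedule: commercial burglary $146,500; robbery $141,000; discharging a firearm $50,000.
Stacking rule: highest base plus $13,500 per additional charge. Highest is commercial burglary at $146,500; 2 additional charges → +$27,000. Combined base = $173,500.
Age 65 or older (−$14,750 flat): $173,500 − $14,750 = $158,750.
Two or more prior felony convictions (+$10,000 flat): $158,750 + $10,000 = $168,750.
Offense occurred in a school zone (+75%): $168,750 × 1.75 = $295,312.50.
Victim suffered great bodily injury (+60%): $295,312.50 × 1.6 = $472,500.
Offense was committed for financial gain (+75%): $472,500 × 1.75 = $826,875.
Result $826,875 exceeds the maximum of $450,000; bail is capped at $450,000.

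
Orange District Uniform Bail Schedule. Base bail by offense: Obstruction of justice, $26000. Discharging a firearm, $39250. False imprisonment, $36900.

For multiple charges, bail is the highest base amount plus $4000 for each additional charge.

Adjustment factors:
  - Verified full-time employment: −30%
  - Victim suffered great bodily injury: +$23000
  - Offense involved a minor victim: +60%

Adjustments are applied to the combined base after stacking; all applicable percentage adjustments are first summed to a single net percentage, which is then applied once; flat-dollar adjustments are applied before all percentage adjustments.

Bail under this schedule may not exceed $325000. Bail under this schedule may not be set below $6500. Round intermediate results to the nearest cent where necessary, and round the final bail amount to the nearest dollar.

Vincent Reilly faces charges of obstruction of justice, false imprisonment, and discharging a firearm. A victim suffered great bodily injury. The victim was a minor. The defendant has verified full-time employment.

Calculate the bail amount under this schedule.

$91325

Base amounts from the schedule: obstruction of justice $26000; false imprisonment $36900; discharging a firearm $39250.
Stacking rule: highest base plus $4000 per additional charge. Highest is discharging a firearm at $39250; 2 additional charges → +$8000. Combined base = $47250.
Victim suffered great bodily injury (+$23000 flat): $47250 + $23000 = $70250.
Net percentage adjustment: −30% +60% = +30%. $70250 × 1.3 = $91325.
$91325 is within the $325000 maximum.
$91325 is at or above the $6500 minimum.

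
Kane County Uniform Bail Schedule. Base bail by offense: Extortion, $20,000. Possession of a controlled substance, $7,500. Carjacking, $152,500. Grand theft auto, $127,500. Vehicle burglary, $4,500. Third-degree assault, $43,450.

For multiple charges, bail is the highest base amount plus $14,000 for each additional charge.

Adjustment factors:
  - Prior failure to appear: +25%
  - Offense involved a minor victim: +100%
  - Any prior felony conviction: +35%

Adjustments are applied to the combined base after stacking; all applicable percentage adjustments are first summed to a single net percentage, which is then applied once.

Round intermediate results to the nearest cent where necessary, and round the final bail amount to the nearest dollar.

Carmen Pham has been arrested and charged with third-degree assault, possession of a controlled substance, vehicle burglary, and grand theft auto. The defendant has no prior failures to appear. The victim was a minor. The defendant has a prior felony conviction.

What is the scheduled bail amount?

$398,325

Base amounts from the schedule: third-degree assault $43,450; possession of a controlled substance $7,500; vehicle burglary $4,500; grand theft auto $127,500.
Stacking rule: highest base plus $14,000 per additional charge. Highest is grand theft auto at $127,500; 3 additional charges → +$42,000. Combined base = $169,500.
Net percentage adjustment: +100% +35% = +135%. $169,500 × 2.35 = $398,325.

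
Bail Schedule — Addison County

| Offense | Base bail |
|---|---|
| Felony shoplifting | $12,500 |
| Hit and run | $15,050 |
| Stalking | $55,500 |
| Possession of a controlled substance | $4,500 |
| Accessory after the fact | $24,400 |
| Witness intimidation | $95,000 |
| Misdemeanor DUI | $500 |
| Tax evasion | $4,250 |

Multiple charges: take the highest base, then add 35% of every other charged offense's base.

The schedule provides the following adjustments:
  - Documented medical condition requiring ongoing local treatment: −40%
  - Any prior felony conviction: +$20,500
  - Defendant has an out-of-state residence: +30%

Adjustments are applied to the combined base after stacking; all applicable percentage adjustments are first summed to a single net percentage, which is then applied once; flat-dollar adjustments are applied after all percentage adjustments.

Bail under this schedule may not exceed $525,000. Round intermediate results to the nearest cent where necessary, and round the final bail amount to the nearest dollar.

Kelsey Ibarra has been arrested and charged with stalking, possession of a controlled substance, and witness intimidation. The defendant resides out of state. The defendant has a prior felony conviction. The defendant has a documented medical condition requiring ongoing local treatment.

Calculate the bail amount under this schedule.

Base amounts from the schedule: stalking $55,500; possession of a controlled substance $4,500; witness intimidation $95,000.
Stacking rule: highest base plus 35% of each additional charge. Highest is witness intimidation at $95,000. Additional: $55,500 × 35% = $19,425; $4,500 × 35% = $1,575. Combined base = $95,000 + $21,000 = $116,000.
Net percentage adjustment: −40% +30% = −10%. $116,000 × 0.9 = $104,400.
Any prior felony conviction (+$20,500 flat): $104,400 + $20,500 = $124,900.
$124,900 is within the $525,000 maximum.

$124,900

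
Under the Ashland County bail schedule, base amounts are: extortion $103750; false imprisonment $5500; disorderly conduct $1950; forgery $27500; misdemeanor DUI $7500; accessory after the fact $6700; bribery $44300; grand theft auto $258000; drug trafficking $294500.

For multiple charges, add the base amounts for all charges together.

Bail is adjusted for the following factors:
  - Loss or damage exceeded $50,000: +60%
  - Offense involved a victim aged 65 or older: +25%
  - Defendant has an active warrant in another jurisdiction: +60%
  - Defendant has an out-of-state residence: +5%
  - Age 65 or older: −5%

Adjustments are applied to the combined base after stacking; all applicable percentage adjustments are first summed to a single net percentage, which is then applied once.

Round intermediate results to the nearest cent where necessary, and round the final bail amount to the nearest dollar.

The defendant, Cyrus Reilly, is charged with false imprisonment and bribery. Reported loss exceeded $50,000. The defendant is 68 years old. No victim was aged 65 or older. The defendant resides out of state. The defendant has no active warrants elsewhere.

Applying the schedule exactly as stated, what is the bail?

Base amounts from the schedule: false imprisonment $5500; bribery $44300.
Stacking rule: sum of all bases. $5500 + $44300 = $49800.
Net percentage adjustment: +60% +5% −5% = +60%. $49800 × 1.6 = $79680.

$79680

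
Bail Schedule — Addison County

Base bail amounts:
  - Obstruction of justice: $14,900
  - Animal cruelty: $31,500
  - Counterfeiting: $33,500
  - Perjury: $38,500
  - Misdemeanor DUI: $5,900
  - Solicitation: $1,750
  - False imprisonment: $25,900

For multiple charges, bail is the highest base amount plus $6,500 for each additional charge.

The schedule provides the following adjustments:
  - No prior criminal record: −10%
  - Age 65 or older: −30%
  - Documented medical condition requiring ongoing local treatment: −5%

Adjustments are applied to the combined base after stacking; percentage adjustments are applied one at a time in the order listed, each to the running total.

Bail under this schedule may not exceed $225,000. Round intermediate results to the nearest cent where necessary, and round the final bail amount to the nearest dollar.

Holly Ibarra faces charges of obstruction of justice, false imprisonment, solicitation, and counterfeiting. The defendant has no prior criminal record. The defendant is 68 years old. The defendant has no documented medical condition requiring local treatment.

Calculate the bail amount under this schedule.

Base amounts from the schedule: obstruction of justice $14,900; false imprisonment $25,900; solicitation $1,750; counterfeiting $33,500.
Stacking rule: highest base plus $6,500 per additional charge. Highest is counterfeiting at $33,500; 3 additional charges → +$19,500. Combined base = $53,000.
No prior criminal record (−10%): $53,000 × 0.9 = $47,700.
Age 65 or older (−30%): $47,700 × 0.7 = $33,390.
$33,390 is within the $225,000 maximum.

$33,390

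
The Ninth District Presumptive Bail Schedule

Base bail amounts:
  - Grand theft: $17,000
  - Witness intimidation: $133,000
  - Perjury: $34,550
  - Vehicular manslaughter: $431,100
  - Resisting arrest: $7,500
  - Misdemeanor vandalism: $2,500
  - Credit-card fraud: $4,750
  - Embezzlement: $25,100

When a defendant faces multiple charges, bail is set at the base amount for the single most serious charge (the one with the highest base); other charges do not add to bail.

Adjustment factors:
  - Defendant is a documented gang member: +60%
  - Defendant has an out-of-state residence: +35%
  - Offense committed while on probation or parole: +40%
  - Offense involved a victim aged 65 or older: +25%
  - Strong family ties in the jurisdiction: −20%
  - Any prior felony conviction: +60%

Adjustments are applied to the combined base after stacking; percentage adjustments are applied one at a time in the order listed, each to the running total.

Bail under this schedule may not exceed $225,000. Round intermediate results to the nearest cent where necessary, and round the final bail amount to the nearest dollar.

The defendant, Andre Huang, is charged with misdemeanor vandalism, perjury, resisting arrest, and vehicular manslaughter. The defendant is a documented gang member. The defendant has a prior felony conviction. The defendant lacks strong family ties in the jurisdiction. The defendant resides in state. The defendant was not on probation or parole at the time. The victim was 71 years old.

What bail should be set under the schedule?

$225,000

Base amounts from the schedule: misdemeanor vandalism $2,500; perjury $34,550; resisting arrest $7,500; vehicular manslaughter $431,100.
Stacking rule: use the highest base only. Highest is vehicular manslaughter at $431,100. Combined base = $431,100.
Defendant is a documented gang member (+60%): $431,100 × 1.6 = $689,760.
Offense involved a victim aged 65 or older (+25%): $689,760 × 1.25 = $862,200.
Any prior felony conviction (+60%): $862,200 × 1.6 = $1,379,520.
Result $1,379,520 exceeds the maximum of $225,000; bail is capped at $225,000.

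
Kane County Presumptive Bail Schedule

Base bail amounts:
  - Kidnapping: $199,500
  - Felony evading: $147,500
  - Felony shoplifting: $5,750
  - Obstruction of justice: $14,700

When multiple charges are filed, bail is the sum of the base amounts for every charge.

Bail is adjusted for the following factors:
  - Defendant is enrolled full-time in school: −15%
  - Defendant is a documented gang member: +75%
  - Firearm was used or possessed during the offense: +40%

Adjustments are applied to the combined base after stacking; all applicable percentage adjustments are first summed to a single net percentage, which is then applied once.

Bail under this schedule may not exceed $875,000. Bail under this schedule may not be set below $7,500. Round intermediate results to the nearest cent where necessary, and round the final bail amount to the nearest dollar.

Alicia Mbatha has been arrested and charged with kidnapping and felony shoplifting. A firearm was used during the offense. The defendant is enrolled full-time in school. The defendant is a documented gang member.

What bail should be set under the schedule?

Base amounts from the schedule: kidnapping $199,500; felony shoplifting $5,750.
Stacking rule: sum of all bases. $199,500 + $5,750 = $205,250.
Net percentage adjustment: −15% +75% +40% = +100%. $205,250 × 2 = $410,500.
$410,500 is within the $875,000 maximum.
$410,500 is at or above the $7,500 minimum.

$410,500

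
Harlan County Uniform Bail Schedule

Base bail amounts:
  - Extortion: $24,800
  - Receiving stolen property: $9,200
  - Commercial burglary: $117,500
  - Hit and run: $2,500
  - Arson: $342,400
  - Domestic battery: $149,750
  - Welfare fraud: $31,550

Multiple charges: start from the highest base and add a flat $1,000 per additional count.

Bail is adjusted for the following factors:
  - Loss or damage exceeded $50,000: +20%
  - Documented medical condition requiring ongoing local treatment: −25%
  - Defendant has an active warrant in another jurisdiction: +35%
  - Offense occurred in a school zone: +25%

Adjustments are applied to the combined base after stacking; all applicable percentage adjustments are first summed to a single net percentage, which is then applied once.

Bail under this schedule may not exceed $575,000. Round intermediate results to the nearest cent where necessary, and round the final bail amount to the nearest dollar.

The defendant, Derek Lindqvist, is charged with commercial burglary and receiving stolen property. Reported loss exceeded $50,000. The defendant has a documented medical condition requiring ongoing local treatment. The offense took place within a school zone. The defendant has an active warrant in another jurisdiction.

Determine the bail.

Base amounts from the schedule: commercial burglary $117,500; receiving stolen property $9,200.
Stacking rule: highest base plus $1,000 per additional charge. Highest is commercial burglary at $117,500; 1 additional charge → +$1,000. Combined base = $118,500.
Net percentage adjustment: +20% −25% +35% +25% = +55%. $118,500 × 1.55 = $183,675.
$183,675 is within the $575,000 maximum.

$183,675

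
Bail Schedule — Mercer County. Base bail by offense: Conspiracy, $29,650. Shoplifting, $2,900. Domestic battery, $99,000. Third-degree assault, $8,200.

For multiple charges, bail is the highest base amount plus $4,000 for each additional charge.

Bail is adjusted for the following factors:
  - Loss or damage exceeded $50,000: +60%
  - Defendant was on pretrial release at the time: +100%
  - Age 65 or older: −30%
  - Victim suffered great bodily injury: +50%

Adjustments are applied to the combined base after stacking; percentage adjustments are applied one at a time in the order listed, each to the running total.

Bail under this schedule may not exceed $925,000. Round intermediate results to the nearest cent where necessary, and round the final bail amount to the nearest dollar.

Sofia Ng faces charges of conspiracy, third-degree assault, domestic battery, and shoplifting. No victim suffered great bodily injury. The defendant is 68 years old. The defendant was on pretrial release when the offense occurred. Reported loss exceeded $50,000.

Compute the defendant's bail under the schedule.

$248,640

Base amounts from the schedule: conspiracy $29,650; third-degree assault $8,200; domestic battery $99,000; shoplifting $2,900.
Stacking rule: highest base plus $4,000 per additional charge. Highest is domestic battery at $99,000; 3 additional charges → +$12,000. Combined base = $111,000.
Loss or damage exceeded $50,000 (+60%): $111,000 × 1.6 = $177,600.
Defendant was on pretrial release at the time (+100%): $177,600 × 2 = $355,200.
Age 65 or older (−30%): $355,200 × 0.7 = $248,640.
$248,640 is within the $925,000 maximum.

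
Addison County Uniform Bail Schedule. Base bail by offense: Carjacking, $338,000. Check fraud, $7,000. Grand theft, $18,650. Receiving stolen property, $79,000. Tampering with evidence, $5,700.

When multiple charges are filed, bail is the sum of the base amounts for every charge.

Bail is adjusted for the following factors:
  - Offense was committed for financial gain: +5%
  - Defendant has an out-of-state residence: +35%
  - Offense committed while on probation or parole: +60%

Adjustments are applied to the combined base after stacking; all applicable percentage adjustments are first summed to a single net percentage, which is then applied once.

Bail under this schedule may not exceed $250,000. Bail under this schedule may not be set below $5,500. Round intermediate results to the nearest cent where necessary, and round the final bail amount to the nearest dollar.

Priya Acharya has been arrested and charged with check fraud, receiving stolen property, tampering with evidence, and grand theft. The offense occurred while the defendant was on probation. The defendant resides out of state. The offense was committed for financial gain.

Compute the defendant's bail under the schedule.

Base amounts from the schedule: check fraud $7,000; receiving stolen property $79,000; tampering with evidence $5,700; grand theft $18,650.
Stacking rule: sum of all bases. $7,000 + $79,000 + $5,700 + $18,650 = $110,350.
Net percentage adjustment: +5% +35% +60% = +100%. $110,350 × 2 = $220,700.
$220,700 is within the $250,000 maximum.
$220,700 is at or above the $5,500 minimum.

$220,700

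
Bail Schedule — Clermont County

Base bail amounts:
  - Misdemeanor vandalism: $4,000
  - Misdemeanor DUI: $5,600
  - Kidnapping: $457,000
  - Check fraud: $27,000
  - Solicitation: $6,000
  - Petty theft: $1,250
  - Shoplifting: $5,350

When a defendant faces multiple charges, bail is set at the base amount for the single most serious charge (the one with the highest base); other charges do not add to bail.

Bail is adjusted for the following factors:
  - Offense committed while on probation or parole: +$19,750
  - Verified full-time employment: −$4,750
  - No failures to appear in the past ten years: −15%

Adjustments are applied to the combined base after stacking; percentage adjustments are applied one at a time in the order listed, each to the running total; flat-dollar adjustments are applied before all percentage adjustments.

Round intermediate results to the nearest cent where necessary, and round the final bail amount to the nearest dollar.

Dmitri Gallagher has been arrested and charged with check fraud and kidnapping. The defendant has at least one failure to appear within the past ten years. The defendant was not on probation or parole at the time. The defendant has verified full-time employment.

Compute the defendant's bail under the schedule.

$452,250

Base amounts from the schedule: check fraud $27,000; kidnapping $457,000.
Stacking rule: use the highest base only. Highest is kidnapping at $457,000. Combined base = $457,000.
Verified full-time employment (−$4,750 flat): $457,000 − $4,750 = $452,250.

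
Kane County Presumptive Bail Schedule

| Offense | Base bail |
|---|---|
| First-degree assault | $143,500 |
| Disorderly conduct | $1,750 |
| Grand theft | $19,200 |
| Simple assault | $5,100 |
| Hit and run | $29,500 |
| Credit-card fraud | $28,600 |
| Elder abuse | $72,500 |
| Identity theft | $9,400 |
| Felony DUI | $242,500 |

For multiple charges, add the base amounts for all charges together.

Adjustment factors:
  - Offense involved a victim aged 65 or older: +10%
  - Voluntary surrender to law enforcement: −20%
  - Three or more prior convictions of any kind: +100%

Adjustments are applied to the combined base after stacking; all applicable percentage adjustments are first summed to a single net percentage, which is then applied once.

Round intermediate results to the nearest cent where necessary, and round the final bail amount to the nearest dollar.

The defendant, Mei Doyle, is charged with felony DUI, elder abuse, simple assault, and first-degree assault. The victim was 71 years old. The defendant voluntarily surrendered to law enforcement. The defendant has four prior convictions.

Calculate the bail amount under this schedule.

$880,840

Base amounts from the schedule: felony DUI $242,500; elder abuse $72,500; simple assault $5,100; first-degree assault $143,500.
Stacking rule: sum of all bases. $242,500 + $72,500 + $5,100 + $143,500 = $463,600.
Net percentage adjustment: +10% −20% +100% = +90%. $463,600 × 1.9 = $880,840.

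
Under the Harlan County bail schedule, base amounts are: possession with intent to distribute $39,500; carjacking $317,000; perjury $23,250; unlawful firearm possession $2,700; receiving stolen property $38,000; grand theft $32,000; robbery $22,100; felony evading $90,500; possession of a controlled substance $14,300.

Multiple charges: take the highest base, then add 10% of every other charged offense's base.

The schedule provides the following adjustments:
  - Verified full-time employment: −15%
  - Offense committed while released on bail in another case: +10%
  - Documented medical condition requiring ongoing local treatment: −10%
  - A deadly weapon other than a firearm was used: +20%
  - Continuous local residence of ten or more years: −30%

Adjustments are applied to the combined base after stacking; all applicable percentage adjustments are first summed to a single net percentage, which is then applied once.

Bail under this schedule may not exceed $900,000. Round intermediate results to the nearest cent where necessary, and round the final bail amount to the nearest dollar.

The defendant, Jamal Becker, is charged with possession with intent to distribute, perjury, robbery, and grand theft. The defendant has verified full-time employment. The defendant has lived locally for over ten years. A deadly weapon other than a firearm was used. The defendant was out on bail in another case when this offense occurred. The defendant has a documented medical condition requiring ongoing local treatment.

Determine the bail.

Base amounts from the schedule: possession with intent to distribute $39,500; perjury $23,250; robbery $22,100; grand theft $32,000.
Stacking rule: highest base plus 10% of each additional charge. Highest is possession with intent to distribute at $39,500. Additional: $23,250 × 10% = $2,325; $22,100 × 10% = $2,210; $32,000 × 10% = $3,200. Combined base = $39,500 + $7,735 = $47,235.
Net percentage adjustment: −15% +10% −10% +20% −30% = −25%. $47,235 × 0.75 = $35,426.25.
$35,426.25 is within the $900,000 maximum.
Rounded to the nearest dollar: $35,426.

$35,426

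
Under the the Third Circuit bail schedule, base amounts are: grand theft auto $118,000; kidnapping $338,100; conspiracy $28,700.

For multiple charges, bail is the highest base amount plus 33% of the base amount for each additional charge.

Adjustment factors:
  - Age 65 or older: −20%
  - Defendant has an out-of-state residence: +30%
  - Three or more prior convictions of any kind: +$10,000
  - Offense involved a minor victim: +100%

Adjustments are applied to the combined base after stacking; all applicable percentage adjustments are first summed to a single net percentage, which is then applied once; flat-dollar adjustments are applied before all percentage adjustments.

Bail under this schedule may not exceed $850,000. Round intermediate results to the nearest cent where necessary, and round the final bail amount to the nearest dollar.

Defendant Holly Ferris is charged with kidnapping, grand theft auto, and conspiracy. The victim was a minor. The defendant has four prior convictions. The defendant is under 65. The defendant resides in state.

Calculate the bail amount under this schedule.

Base amounts from the schedule: kidnapping $338,100; grand theft auto $118,000; conspiracy $28,700.
Stacking rule: highest base plus 33% of each additional charge. Highest is kidnapping at $338,100. Additional: $118,000 × 33% = $38,940; $28,700 × 33% = $9,471. Combined base = $338,100 + $48,411 = $386,511.
Three or more prior convictions of any kind (+$10,000 flat): $386,511 + $10,000 = $396,511.
Offense involved a minor victim (+100%): $396,511 × 2 = $793,022.
$793,022 is within the $850,000 maximum.

$793,022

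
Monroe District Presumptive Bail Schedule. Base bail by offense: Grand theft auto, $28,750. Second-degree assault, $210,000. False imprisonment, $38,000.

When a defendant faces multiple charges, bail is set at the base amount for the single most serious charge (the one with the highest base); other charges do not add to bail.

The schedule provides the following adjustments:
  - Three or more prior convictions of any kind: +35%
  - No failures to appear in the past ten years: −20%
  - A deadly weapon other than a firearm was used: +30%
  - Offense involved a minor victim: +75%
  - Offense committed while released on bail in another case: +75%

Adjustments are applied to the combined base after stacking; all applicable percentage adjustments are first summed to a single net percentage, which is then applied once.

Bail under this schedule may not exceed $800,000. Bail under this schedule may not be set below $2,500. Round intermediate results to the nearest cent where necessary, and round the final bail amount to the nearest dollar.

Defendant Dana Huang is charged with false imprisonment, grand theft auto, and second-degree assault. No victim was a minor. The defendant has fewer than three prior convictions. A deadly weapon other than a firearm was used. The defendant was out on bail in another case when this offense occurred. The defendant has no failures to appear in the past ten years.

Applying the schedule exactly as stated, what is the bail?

$388,500

Base amounts from the schedule: false imprisonment $38,000; grand theft auto $28,750; second-degree assault $210,000.
Stacking rule: use the highest base only. Highest is second-degree assault at $210,000. Combined base = $210,000.
Net percentage adjustment: −20% +30% +75% = +85%. $210,000 × 1.85 = $388,500.
$388,500 is within the $800,000 maximum.
$388,500 is at or above the $2,500 minimum.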